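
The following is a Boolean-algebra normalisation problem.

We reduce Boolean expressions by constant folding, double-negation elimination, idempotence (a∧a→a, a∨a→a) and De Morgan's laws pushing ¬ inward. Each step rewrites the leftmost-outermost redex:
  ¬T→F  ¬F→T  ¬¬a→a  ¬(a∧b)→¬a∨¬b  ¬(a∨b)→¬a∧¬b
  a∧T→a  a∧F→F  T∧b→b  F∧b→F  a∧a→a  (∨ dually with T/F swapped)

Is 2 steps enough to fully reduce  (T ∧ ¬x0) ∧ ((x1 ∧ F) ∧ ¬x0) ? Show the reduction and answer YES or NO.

Answer: NO — after 2 steps the term is ¬x0 ∧ (F ∧ ¬x0), not yet normal

Reduction:
  start: (T ∧ ¬x0) ∧ ((x1 ∧ F) ∧ ¬x0)
  step 1: ¬x0 ∧ ((x1 ∧ F) ∧ ¬x0)
  step 2: ¬x0 ∧ (F ∧ ¬x0)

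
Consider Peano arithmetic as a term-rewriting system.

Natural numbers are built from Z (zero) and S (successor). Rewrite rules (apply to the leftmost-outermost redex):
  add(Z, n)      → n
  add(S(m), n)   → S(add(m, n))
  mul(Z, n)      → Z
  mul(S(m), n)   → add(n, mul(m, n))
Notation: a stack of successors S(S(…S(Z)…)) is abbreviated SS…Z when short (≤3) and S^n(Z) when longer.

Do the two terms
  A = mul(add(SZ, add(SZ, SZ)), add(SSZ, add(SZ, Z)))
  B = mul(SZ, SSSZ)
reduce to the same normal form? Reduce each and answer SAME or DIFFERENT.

Answer: DIFFERENT — A ⇓ S^9(Z), B ⇓ SSSZ

Reduction:
Term A:
  start: mul(add(SZ, add(SZ, SZ)), add(SSZ, add(SZ, Z)))
  step 1: mul(S(add(Z, add(SZ, SZ))), add(SSZ, add(SZ, Z)))
  step 2: add(add(SSZ, add(SZ, Z)), mul(add(Z, add(SZ, SZ)), add(SSZ, add(SZ, Z))))
  step 3: add(S(add(SZ, add(SZ, Z))), mul(add(Z, add(SZ, SZ)), add(SSZ, add(SZ, Z))))
  step 4: S(add(add(SZ, add(SZ, Z)), mul(add(Z, add(SZ, SZ)), add(SSZ, add(SZ, Z)))))
  step 5: S(add(S(add(Z, add(SZ, Z))), mul(add(Z, add(SZ, SZ)), add(SSZ, add(SZ, Z)))))
  step 6: S(S(add(add(Z, add(SZ, Z)), mul(add(Z, add(SZ, SZ)), add(SSZ, add(SZ, Z))))))
  step 7: S(S(add(add(SZ, Z), mul(add(Z, add(SZ, SZ)), add(SSZ, add(SZ, Z))))))
  step 8: S(S(add(S(add(Z, Z)), mul(add(Z, add(SZ, SZ)), add(SSZ, add(SZ, Z))))))
  step 9: S(S(S(add(add(Z, Z), mul(add(Z, add(SZ, SZ)), add(SSZ, add(SZ, Z)))))))
  step 10: S(S(S(add(Z, mul(add(Z, add(SZ, SZ)), add(SSZ, add(SZ, Z)))))))
  step 11: S(S(S(mul(add(Z, add(SZ, SZ)), add(SSZ, add(SZ, Z))))))
  step 12: S(S(S(mul(add(SZ, SZ), add(SSZ, add(SZ, Z))))))
  step 13: S(S(S(mul(S(add(Z, SZ)), add(SSZ, add(SZ, Z))))))
  step 14: S(S(S(add(add(SSZ, add(SZ, Z)), mul(add(Z, SZ), add(SSZ, add(SZ, Z)))))))
  step 15: S(S(S(add(S(add(SZ, add(SZ, Z))), mul(add(Z, SZ), add(SSZ, add(SZ, Z)))))))
  step 16: S(S(S(S(add(add(SZ, add(SZ, Z)), mul(add(Z, SZ), add(SSZ, add(SZ, Z))))))))
  step 17: S(S(S(S(add(S(add(Z, add(SZ, Z))), mul(add(Z, SZ), add(SSZ, add(SZ, Z))))))))
  step 18: S(S(S(S(S(add(add(Z, add(SZ, Z)), mul(add(Z, SZ), add(SSZ, add(SZ, Z)))))))))
  step 19: S(S(S(S(S(add(add(SZ, Z), mul(add(Z, SZ), add(SSZ, add(SZ, Z)))))))))
  step 20: S(S(S(S(S(add(S(add(Z, Z)), mul(add(Z, SZ), add(SSZ, add(SZ, Z)))))))))
  step 21: S(S(S(S(S(S(add(add(Z, Z), mul(add(Z, SZ), add(SSZ, add(SZ, Z))))))))))
  step 22: S(S(S(S(S(S(add(Z, mul(add(Z, SZ), add(SSZ, add(SZ, Z))))))))))
  step 23: S(S(S(S(S(S(mul(add(Z, SZ), add(SSZ, add(SZ, Z)))))))))
  step 24: S(S(S(S(S(S(mul(SZ, add(SSZ, add(SZ, Z)))))))))
  step 25: S(S(S(S(S(S(add(add(SSZ, add(SZ, Z)), mul(Z, add(SSZ, add(SZ, Z))))))))))
  step 26: S(S(S(S(S(S(add(S(add(SZ, add(SZ, Z))), mul(Z, add(SSZ, add(SZ, Z))))))))))
  step 27: S(S(S(S(S(S(S(add(add(SZ, add(SZ, Z)), mul(Z, add(SSZ, add(SZ, Z)))))))))))
  step 28: S(S(S(S(S(S(S(add(S(add(Z, add(SZ, Z))), mul(Z, add(SSZ, add(SZ, Z)))))))))))
  step 29: S(S(S(S(S(S(S(S(add(add(Z, add(SZ, Z)), mul(Z, add(SSZ, add(SZ, Z))))))))))))
  step 30: S(S(S(S(S(S(S(S(add(add(SZ, Z), mul(Z, add(SSZ, add(SZ, Z))))))))))))
  step 31: S(S(S(S(S(S(S(S(add(S(add(Z, Z)), mul(Z, add(SSZ, add(SZ, Z))))))))))))
  step 32: S(S(S(S(S(S(S(S(S(add(add(Z, Z), mul(Z, add(SSZ, add(SZ, Z)))))))))))))
  step 33: S(S(S(S(S(S(S(S(S(add(Z, mul(Z, add(SSZ, add(SZ, Z)))))))))))))
  step 34: S(S(S(S(S(S(S(S(S(mul(Z, add(SSZ, add(SZ, Z))))))))))))
  step 35: S^9(Z)

Term B:
  start: mul(SZ, SSSZ)
  step 1: add(SSSZ, mul(Z, SSSZ))
  step 2: S(add(SSZ, mul(Z, SSSZ)))
  step 3: S(S(add(SZ, mul(Z, SSSZ))))
  step 4: S(S(S(add(Z, mul(Z, SSSZ)))))
  step 5: S(S(S(mul(Z, SSSZ))))
  step 6: SSSZ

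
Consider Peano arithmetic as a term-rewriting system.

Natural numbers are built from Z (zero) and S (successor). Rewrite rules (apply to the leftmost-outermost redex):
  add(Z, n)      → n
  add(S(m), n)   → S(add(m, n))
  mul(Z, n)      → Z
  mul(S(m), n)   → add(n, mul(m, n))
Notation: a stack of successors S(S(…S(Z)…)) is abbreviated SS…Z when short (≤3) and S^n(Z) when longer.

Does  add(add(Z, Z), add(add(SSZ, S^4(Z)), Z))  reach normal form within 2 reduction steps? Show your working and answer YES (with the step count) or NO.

  start: add(add(Z, Z), add(add(SSZ, S^4(Z)), Z))
  [1] add(Z, add(add(SSZ, S^4(Z)), Z))
  [2] add(add(SSZ, S^4(Z)), Z)

Answer: NO — after 2 steps the term is add(add(SSZ, S^4(Z)), Z), not yet normal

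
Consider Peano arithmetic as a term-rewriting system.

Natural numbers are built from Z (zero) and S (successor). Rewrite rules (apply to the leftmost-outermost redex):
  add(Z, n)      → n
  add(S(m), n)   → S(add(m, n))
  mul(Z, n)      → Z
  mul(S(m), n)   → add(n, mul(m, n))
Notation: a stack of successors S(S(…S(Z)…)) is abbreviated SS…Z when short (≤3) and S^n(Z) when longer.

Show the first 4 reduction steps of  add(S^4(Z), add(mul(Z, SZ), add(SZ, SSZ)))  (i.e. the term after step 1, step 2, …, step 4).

  start: add(S^4(Z), add(mul(Z, SZ), add(SZ, SSZ)))
  [1] S(add(SSSZ, add(mul(Z, SZ), add(SZ, SSZ))))
  [2] S(S(add(SSZ, add(mul(Z, SZ), add(SZ, SSZ)))))
  [3] S(S(S(add(SZ, add(mul(Z, SZ), add(SZ, SSZ))))))
  [4] S(S(S(S(add(Z, add(mul(Z, SZ), add(SZ, SSZ)))))))

Answer: after 4 steps: S(S(S(S(add(Z, add(mul(Z, SZ), add(SZ, SSZ)))))))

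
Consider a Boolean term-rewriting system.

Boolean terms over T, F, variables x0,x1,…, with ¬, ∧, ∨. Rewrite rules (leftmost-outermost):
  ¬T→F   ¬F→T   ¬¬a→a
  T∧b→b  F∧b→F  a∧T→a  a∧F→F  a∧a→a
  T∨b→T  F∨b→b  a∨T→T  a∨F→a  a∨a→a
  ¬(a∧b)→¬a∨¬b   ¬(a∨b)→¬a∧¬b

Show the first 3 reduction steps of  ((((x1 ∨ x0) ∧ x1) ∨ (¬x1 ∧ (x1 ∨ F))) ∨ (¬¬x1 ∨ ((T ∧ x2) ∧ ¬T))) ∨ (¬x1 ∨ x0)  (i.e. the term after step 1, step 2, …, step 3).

  start: ((((x1 ∨ x0) ∧ x1) ∨ (¬x1 ∧ (x1 ∨ F))) ∨ (¬¬x1 ∨ ((T ∧ x2) ∧ ¬T))) ∨ (¬x1 ∨ x0)
  →1  ((((x1 ∨ x0) ∧ x1) ∨ (¬x1 ∧ x1)) ∨ (¬¬x1 ∨ ((T ∧ x2) ∧ ¬T))) ∨ (¬x1 ∨ x0)
  →2  ((((x1 ∨ x0) ∧ x1) ∨ (¬x1 ∧ x1)) ∨ (x1 ∨ ((T ∧ x2) ∧ ¬T))) ∨ (¬x1 ∨ x0)
  →3  ((((x1 ∨ x0) ∧ x1) ∨ (¬x1 ∧ x1)) ∨ (x1 ∨ (x2 ∧ ¬T))) ∨ (¬x1 ∨ x0)

Answer: after 3 steps: ((((x1 ∨ x0) ∧ x1) ∨ (¬x1 ∧ x1)) ∨ (x1 ∨ (x2 ∧ ¬T))) ∨ (¬x1 ∨ x0)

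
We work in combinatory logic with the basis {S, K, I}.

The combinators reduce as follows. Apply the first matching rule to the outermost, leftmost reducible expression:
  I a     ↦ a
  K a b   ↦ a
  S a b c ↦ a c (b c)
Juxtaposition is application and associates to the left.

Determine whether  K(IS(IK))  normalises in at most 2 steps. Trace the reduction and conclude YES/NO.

Answer: YES — reaches normal form K(SK) in 2 ≤ 2 steps

Derivation:
  start: K(IS(IK))
  [1] K(S(IK))
  [2] K(SK)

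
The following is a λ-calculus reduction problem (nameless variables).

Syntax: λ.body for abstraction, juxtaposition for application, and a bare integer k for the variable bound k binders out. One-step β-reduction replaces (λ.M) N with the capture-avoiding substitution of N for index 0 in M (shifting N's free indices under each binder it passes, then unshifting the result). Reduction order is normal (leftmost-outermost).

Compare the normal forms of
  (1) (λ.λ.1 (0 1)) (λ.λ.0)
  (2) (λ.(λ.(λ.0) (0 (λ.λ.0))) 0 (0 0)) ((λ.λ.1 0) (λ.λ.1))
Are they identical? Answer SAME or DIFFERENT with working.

Term A:
  start: (λ.λ.1 (0 1)) (λ.λ.0)
  →1  λ.(λ.λ.0) (0 (λ.λ.0))
  →2  λ.λ.0

Term B:
  start: (λ.(λ.(λ.0) (0 (λ.λ.0))) 0 (0 0)) ((λ.λ.1 0) (λ.λ.1))
  →1  (λ.(λ.0) (0 (λ.λ.0))) ((λ.λ.1 0) (λ.λ.1)) ((λ.λ.1 0) (λ.λ.1) ((λ.λ.1 0) (λ.λ.1)))
  →2  (λ.0) ((λ.λ.1 0) (λ.λ.1) (λ.λ.0)) ((λ.λ.1 0) (λ.λ.1) ((λ.λ.1 0) (λ.λ.1)))
  →3  (λ.λ.1 0) (λ.λ.1) (λ.λ.0) ((λ.λ.1 0) (λ.λ.1) ((λ.λ.1 0) (λ.λ.1)))
  →4  (λ.(λ.λ.1) 0) (λ.λ.0) ((λ.λ.1 0) (λ.λ.1) ((λ.λ.1 0) (λ.λ.1)))
  →5  (λ.λ.1) (λ.λ.0) ((λ.λ.1 0) (λ.λ.1) ((λ.λ.1 0) (λ.λ.1)))
  →6  (λ.λ.λ.0) ((λ.λ.1 0) (λ.λ.1) ((λ.λ.1 0) (λ.λ.1)))
  →7  λ.λ.0

Answer: SAME — A ⇓ λ.λ.0, B ⇓ λ.λ.0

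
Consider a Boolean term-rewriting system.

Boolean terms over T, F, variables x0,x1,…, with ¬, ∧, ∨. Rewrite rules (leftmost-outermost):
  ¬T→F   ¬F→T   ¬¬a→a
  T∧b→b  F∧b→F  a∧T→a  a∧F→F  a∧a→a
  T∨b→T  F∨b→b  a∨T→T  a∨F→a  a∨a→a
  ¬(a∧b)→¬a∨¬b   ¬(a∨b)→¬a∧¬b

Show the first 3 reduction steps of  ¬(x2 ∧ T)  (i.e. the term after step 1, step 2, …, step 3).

Answer: after 3 steps: ¬x2

Reduction:
  start: ¬(x2 ∧ T)
  step 1: ¬x2 ∨ ¬T
  step 2: ¬x2 ∨ F
  step 3: ¬x2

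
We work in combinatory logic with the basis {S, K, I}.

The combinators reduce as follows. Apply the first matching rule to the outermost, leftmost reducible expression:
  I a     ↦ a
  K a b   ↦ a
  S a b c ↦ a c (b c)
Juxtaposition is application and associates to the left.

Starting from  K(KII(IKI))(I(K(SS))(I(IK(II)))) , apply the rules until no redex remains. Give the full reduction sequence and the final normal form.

Answer: normal form = KI  (in 4 steps)

Derivation:
  start: K(KII(IKI))(I(K(SS))(I(IK(II))))
  [1] KII(IKI)
  [2] I(IKI)
  [3] IKI
  [4] KI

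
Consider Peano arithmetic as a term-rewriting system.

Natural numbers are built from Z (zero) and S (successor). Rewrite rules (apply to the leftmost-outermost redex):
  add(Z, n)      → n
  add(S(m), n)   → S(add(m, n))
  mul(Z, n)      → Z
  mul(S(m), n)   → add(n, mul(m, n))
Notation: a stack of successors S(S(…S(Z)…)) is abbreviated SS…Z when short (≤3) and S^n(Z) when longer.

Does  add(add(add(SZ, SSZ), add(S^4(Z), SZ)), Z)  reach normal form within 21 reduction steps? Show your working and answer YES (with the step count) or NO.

  start: add(add(add(SZ, SSZ), add(S^4(Z), SZ)), Z)
  step 1: add(add(S(add(Z, SSZ)), add(S^4(Z), SZ)), Z)
  step 2: add(S(add(add(Z, SSZ), add(S^4(Z), SZ))), Z)
  step 3: S(add(add(add(Z, SSZ), add(S^4(Z), SZ)), Z))
  step 4: S(add(add(SSZ, add(S^4(Z), SZ)), Z))
  step 5: S(add(S(add(SZ, add(S^4(Z), SZ))), Z))
  step 6: S(S(add(add(SZ, add(S^4(Z), SZ)), Z)))
  step 7: S(S(add(S(add(Z, add(S^4(Z), SZ))), Z)))
  step 8: S(S(S(add(add(Z, add(S^4(Z), SZ)), Z))))
  step 9: S(S(S(add(add(S^4(Z), SZ), Z))))
  step 10: S(S(S(add(S(add(SSSZ, SZ)), Z))))
  step 11: S(S(S(S(add(add(SSSZ, SZ), Z)))))
  step 12: S(S(S(S(add(S(add(SSZ, SZ)), Z)))))
  step 13: S(S(S(S(S(add(add(SSZ, SZ), Z))))))
  step 14: S(S(S(S(S(add(S(add(SZ, SZ)), Z))))))
  step 15: S(S(S(S(S(S(add(add(SZ, SZ), Z)))))))
  step 16: S(S(S(S(S(S(add(S(add(Z, SZ)), Z)))))))
  step 17: S(S(S(S(S(S(S(add(add(Z, SZ), Z))))))))
  step 18: S(S(S(S(S(S(S(add(SZ, Z))))))))
  step 19: S(S(S(S(S(S(S(S(add(Z, Z)))))))))
  step 20: S^8(Z)

Answer: YES — reaches normal form S^8(Z) in 20 ≤ 21 steps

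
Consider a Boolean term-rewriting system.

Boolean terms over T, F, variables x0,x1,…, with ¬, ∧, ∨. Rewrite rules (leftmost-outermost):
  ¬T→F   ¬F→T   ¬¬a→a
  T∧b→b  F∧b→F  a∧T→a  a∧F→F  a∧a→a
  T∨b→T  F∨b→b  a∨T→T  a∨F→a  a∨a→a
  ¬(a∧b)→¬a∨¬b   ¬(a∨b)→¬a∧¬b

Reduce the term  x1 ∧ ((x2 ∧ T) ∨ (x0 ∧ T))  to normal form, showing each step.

  start: x1 ∧ ((x2 ∧ T) ∨ (x0 ∧ T))
  step 1: x1 ∧ (x2 ∨ (x0 ∧ T))
  step 2: x1 ∧ (x2 ∨ x0)

Answer: normal form = x1 ∧ (x2 ∨ x0)  (in 2 steps)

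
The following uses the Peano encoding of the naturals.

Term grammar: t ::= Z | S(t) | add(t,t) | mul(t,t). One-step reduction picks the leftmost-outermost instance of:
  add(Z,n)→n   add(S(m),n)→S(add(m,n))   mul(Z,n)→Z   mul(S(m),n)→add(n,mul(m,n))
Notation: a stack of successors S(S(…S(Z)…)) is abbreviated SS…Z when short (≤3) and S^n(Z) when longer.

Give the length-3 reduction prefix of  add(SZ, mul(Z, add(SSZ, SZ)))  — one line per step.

Answer: after 3 steps: SZ

Working:
  start: add(SZ, mul(Z, add(SSZ, SZ)))
  [1] S(add(Z, mul(Z, add(SSZ, SZ))))
  [2] S(mul(Z, add(SSZ, SZ)))
  [3] SZ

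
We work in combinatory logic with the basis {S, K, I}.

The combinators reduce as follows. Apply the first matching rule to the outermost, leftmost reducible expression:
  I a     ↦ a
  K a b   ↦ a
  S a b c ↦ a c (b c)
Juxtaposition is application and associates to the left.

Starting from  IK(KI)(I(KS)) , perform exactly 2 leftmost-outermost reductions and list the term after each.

Answer: after 2 steps: KI

Working:
  start: IK(KI)(I(KS))
  →1  K(KI)(I(KS))
  →2  KI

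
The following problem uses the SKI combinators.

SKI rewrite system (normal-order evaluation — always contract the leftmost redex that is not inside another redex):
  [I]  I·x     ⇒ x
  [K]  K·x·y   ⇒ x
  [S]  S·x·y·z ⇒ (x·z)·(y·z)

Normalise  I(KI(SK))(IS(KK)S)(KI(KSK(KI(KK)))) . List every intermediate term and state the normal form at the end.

  start: I(KI(SK))(IS(KK)S)(KI(KSK(KI(KK))))
  step 1: KI(SK)(IS(KK)S)(KI(KSK(KI(KK))))
  step 2: I(IS(KK)S)(KI(KSK(KI(KK))))
  step 3: IS(KK)S(KI(KSK(KI(KK))))
  step 4: S(KK)S(KI(KSK(KI(KK))))
  step 5: KK(KI(KSK(KI(KK))))(S(KI(KSK(KI(KK)))))
  step 6: K(S(KI(KSK(KI(KK)))))
  step 7: K(SI)

Answer: normal form = K(SI)  (in 7 steps)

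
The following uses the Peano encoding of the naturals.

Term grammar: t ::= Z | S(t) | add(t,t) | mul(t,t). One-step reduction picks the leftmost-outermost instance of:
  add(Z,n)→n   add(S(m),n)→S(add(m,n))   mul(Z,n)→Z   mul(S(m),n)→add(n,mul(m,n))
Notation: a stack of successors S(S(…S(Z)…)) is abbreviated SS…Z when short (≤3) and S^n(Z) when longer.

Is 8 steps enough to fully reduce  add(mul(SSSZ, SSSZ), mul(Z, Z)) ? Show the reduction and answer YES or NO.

Answer: NO — after 8 steps the term is S(S(S(add(mul(SSZ, SSSZ), mul(Z, Z))))), not yet normal

Derivation:
  start: add(mul(SSSZ, SSSZ), mul(Z, Z))
  [1] add(add(SSSZ, mul(SSZ, SSSZ)), mul(Z, Z))
  [2] add(S(add(SSZ, mul(SSZ, SSSZ))), mul(Z, Z))
  [3] S(add(add(SSZ, mul(SSZ, SSSZ)), mul(Z, Z)))
  [4] S(add(S(add(SZ, mul(SSZ, SSSZ))), mul(Z, Z)))
  [5] S(S(add(add(SZ, mul(SSZ, SSSZ)), mul(Z, Z))))
  [6] S(S(add(S(add(Z, mul(SSZ, SSSZ))), mul(Z, Z))))
  [7] S(S(S(add(add(Z, mul(SSZ, SSSZ)), mul(Z, Z)))))
  [8] S(S(S(add(mul(SSZ, SSSZ), mul(Z, Z)))))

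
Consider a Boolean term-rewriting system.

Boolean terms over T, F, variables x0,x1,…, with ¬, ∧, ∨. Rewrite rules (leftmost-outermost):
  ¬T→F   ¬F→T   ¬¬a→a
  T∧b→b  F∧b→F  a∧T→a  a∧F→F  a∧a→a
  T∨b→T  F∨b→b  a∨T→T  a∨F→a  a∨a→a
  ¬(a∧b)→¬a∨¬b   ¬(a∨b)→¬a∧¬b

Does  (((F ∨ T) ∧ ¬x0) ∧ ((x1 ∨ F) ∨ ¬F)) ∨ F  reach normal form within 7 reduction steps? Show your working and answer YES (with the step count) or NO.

  start: (((F ∨ T) ∧ ¬x0) ∧ ((x1 ∨ F) ∨ ¬F)) ∨ F
  →1  ((F ∨ T) ∧ ¬x0) ∧ ((x1 ∨ F) ∨ ¬F)
  →2  (T ∧ ¬x0) ∧ ((x1 ∨ F) ∨ ¬F)
  →3  ¬x0 ∧ ((x1 ∨ F) ∨ ¬F)
  →4  ¬x0 ∧ (x1 ∨ ¬F)
  →5  ¬x0 ∧ (x1 ∨ T)
  →6  ¬x0 ∧ T
  →7  ¬x0

Answer: YES — reaches normal form ¬x0 in 7 ≤ 7 steps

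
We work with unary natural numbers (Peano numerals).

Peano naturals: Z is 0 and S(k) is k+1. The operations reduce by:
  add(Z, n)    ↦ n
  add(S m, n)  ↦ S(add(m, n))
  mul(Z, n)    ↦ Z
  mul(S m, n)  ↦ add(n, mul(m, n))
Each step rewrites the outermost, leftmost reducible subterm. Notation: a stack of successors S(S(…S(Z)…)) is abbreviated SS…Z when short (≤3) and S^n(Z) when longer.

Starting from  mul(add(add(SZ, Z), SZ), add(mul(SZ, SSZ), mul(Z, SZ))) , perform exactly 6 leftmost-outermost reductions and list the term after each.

  start: mul(add(add(SZ, Z), SZ), add(mul(SZ, SSZ), mul(Z, SZ)))
  →1  mul(add(S(add(Z, Z)), SZ), add(mul(SZ, SSZ), mul(Z, SZ)))
  →2  mul(S(add(add(Z, Z), SZ)), add(mul(SZ, SSZ), mul(Z, SZ)))
  →3  add(add(mul(SZ, SSZ), mul(Z, SZ)), mul(add(add(Z, Z), SZ), add(mul(SZ, SSZ), mul(Z, SZ))))
  →4  add(add(add(SSZ, mul(Z, SSZ)), mul(Z, SZ)), mul(add(add(Z, Z), SZ), add(mul(SZ, SSZ), mul(Z, SZ))))
  →5  add(add(S(add(SZ, mul(Z, SSZ))), mul(Z, SZ)), mul(add(add(Z, Z), SZ), add(mul(SZ, SSZ), mul(Z, SZ))))
  →6  add(S(add(add(SZ, mul(Z, SSZ)), mul(Z, SZ))), mul(add(add(Z, Z), SZ), add(mul(SZ, SSZ), mul(Z, SZ))))

Answer: after 6 steps: add(S(add(add(SZ, mul(Z, SSZ)), mul(Z, SZ))), mul(add(add(Z, Z), SZ), add(mul(SZ, SSZ), mul(Z, SZ))))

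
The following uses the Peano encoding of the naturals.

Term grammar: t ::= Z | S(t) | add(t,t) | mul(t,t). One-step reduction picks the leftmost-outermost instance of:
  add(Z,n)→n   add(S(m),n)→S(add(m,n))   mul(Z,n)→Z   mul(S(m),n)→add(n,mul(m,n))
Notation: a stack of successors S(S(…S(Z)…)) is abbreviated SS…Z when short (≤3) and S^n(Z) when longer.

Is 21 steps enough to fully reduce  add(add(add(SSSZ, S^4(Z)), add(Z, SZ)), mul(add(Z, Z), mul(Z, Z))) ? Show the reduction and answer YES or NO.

  start: add(add(add(SSSZ, S^4(Z)), add(Z, SZ)), mul(add(Z, Z), mul(Z, Z)))
  [1] add(add(S(add(SSZ, S^4(Z))), add(Z, SZ)), mul(add(Z, Z), mul(Z, Z)))
  [2] add(S(add(add(SSZ, S^4(Z)), add(Z, SZ))), mul(add(Z, Z), mul(Z, Z)))
  [3] S(add(add(add(SSZ, S^4(Z)), add(Z, SZ)), mul(add(Z, Z), mul(Z, Z))))
  [4] S(add(add(S(add(SZ, S^4(Z))), add(Z, SZ)), mul(add(Z, Z), mul(Z, Z))))
  [5] S(add(S(add(add(SZ, S^4(Z)), add(Z, SZ))), mul(add(Z, Z), mul(Z, Z))))
  [6] S(S(add(add(add(SZ, S^4(Z)), add(Z, SZ)), mul(add(Z, Z), mul(Z, Z)))))
  [7] S(S(add(add(S(add(Z, S^4(Z))), add(Z, SZ)), mul(add(Z, Z), mul(Z, Z)))))
  [8] S(S(add(S(add(add(Z, S^4(Z)), add(Z, SZ))), mul(add(Z, Z), mul(Z, Z)))))
  [9] S(S(S(add(add(add(Z, S^4(Z)), add(Z, SZ)), mul(add(Z, Z), mul(Z, Z))))))
  [10] S(S(S(add(add(S^4(Z), add(Z, SZ)), mul(add(Z, Z), mul(Z, Z))))))
  [11] S(S(S(add(S(add(SSSZ, add(Z, SZ))), mul(add(Z, Z), mul(Z, Z))))))
  [12] S(S(S(S(add(add(SSSZ, add(Z, SZ)), mul(add(Z, Z), mul(Z, Z)))))))
  [13] S(S(S(S(add(S(add(SSZ, add(Z, SZ))), mul(add(Z, Z), mul(Z, Z)))))))
  [14] S(S(S(S(S(add(add(SSZ, add(Z, SZ)), mul(add(Z, Z), mul(Z, Z))))))))
  [15] S(S(S(S(S(add(S(add(SZ, add(Z, SZ))), mul(add(Z, Z), mul(Z, Z))))))))
  [16] S(S(S(S(S(S(add(add(SZ, add(Z, SZ)), mul(add(Z, Z), mul(Z, Z)))))))))
  [17] S(S(S(S(S(S(add(S(add(Z, add(Z, SZ))), mul(add(Z, Z), mul(Z, Z)))))))))
  [18] S(S(S(S(S(S(S(add(add(Z, add(Z, SZ)), mul(add(Z, Z), mul(Z, Z))))))))))
  [19] S(S(S(S(S(S(S(add(add(Z, SZ), mul(add(Z, Z), mul(Z, Z))))))))))
  [20] S(S(S(S(S(S(S(add(SZ, mul(add(Z, Z), mul(Z, Z))))))))))
  [21] S(S(S(S(S(S(S(S(add(Z, mul(add(Z, Z), mul(Z, Z)))))))))))

Answer: NO — after 21 steps the term is S(S(S(S(S(S(S(S(add(Z, mul(add(Z, Z), mul(Z, Z))))))))))), not yet normal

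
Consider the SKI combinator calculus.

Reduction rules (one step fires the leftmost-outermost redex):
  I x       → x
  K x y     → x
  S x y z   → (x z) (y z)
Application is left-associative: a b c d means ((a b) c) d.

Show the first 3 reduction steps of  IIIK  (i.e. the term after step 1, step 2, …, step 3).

  start: IIIK
  →1  IIK
  →2  IK
  →3  K

Answer: after 3 steps: K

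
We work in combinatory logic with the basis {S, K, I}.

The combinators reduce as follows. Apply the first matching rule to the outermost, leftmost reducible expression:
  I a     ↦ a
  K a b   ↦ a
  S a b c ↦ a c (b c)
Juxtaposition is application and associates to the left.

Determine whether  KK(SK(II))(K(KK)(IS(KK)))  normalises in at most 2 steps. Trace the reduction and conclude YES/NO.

  start: KK(SK(II))(K(KK)(IS(KK)))
  [1] K(K(KK)(IS(KK)))
  [2] K(KK)

Answer: YES — reaches normal form K(KK) in 2 ≤ 2 steps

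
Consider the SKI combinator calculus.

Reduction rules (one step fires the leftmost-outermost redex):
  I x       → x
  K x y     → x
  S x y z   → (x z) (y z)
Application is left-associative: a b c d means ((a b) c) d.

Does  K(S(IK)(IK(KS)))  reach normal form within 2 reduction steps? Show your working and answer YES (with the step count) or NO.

  start: K(S(IK)(IK(KS)))
  step 1: K(SK(IK(KS)))
  step 2: K(SK(K(KS)))

Answer: YES — reaches normal form K(SK(K(KS))) in 2 ≤ 2 steps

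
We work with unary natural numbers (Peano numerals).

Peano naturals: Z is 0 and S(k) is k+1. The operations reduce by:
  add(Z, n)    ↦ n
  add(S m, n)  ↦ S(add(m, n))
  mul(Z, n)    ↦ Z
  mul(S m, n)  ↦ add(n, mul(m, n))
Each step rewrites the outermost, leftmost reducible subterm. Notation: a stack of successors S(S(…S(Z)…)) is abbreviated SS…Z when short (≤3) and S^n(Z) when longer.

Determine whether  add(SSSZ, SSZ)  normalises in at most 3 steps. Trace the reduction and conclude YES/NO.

  start: add(SSSZ, SSZ)
  [1] S(add(SSZ, SSZ))
  [2] S(S(add(SZ, SSZ)))
  [3] S(S(S(add(Z, SSZ))))

Answer: NO — after 3 steps the term is S(S(S(add(Z, SSZ)))), not yet normal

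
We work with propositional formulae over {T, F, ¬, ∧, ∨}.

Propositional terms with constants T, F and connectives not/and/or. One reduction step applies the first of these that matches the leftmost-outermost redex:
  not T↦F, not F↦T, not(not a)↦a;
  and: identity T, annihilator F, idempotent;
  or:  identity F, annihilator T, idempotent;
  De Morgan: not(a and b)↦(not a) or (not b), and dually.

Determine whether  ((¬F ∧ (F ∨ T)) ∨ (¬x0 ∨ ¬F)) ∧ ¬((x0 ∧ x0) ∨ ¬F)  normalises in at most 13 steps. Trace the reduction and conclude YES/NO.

Answer: YES — reaches normal form F in 10 ≤ 13 steps

Reduction:
  start: ((¬F ∧ (F ∨ T)) ∨ (¬x0 ∨ ¬F)) ∧ ¬((x0 ∧ x0) ∨ ¬F)
  step 1: ((T ∧ (F ∨ T)) ∨ (¬x0 ∨ ¬F)) ∧ ¬((x0 ∧ x0) ∨ ¬F)
  step 2: ((F ∨ T) ∨ (¬x0 ∨ ¬F)) ∧ ¬((x0 ∧ x0) ∨ ¬F)
  step 3: (T ∨ (¬x0 ∨ ¬F)) ∧ ¬((x0 ∧ x0) ∨ ¬F)
  step 4: T ∧ ¬((x0 ∧ x0) ∨ ¬F)
  step 5: ¬((x0 ∧ x0) ∨ ¬F)
  step 6: ¬(x0 ∧ x0) ∧ ¬¬F
  step 7: (¬x0 ∨ ¬x0) ∧ ¬¬F
  step 8: ¬x0 ∧ ¬¬F
  step 9: ¬x0 ∧ F
  step 10: F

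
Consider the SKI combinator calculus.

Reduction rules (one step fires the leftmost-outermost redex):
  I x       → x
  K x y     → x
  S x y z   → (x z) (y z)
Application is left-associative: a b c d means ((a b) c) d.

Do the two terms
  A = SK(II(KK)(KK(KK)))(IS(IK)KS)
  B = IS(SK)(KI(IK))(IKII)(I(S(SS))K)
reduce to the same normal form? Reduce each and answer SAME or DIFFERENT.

Term A:
  start: SK(II(KK)(KK(KK)))(IS(IK)KS)
  step 1: K(IS(IK)KS)(II(KK)(KK(KK))(IS(IK)KS))
  step 2: IS(IK)KS
  step 3: S(IK)KS
  step 4: IKS(KS)
  step 5: KS(KS)
  step 6: S

Term B:
  start: IS(SK)(KI(IK))(IKII)(I(S(SS))K)
  step 1: S(SK)(KI(IK))(IKII)(I(S(SS))K)
  step 2: SK(IKII)(KI(IK)(IKII))(I(S(SS))K)
  step 3: K(KI(IK)(IKII))(IKII(KI(IK)(IKII)))(I(S(SS))K)
  step 4: KI(IK)(IKII)(I(S(SS))K)
  step 5: I(IKII)(I(S(SS))K)
  step 6: IKII(I(S(SS))K)
  step 7: KII(I(S(SS))K)
  step 8: I(I(S(SS))K)
  step 9: I(S(SS))K
  step 10: S(SS)K

Answer: DIFFERENT — A ⇓ S, B ⇓ S(SS)K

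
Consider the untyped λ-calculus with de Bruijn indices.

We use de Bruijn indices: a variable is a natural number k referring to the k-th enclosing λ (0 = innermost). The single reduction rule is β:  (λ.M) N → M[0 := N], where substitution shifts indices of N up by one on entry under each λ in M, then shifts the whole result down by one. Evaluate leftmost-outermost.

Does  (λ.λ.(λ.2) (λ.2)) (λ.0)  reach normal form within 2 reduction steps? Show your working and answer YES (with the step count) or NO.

  start: (λ.λ.(λ.2) (λ.2)) (λ.0)
  →1  λ.(λ.λ.0) (λ.λ.0)
  →2  λ.λ.0

Answer: YES — reaches normal form λ.λ.0 in 2 ≤ 2 steps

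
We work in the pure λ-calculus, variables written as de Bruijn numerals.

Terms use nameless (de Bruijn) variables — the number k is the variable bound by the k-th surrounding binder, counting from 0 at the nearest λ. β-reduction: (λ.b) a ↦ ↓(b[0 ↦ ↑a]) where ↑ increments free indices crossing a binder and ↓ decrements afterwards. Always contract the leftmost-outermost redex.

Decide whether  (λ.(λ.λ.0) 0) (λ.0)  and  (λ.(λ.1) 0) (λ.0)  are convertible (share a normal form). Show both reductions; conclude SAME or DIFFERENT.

Term A:
  start: (λ.(λ.λ.0) 0) (λ.0)
  →1  (λ.λ.0) (λ.0)
  →2  λ.0

Term B:
  start: (λ.(λ.1) 0) (λ.0)
  →1  (λ.λ.0) (λ.0)
  →2  λ.0

Answer: SAME — A ⇓ λ.0, B ⇓ λ.0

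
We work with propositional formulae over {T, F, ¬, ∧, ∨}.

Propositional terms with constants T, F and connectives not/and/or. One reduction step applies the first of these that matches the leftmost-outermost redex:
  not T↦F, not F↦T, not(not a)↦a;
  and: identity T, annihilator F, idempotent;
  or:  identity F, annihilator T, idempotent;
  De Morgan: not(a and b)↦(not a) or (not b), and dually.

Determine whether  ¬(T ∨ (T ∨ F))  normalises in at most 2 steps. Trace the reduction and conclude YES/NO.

Answer: NO — after 2 steps the term is F ∧ ¬(T ∨ F), not yet normal

Reduction:
  start: ¬(T ∨ (T ∨ F))
  step 1: ¬T ∧ ¬(T ∨ F)
  step 2: F ∧ ¬(T ∨ F)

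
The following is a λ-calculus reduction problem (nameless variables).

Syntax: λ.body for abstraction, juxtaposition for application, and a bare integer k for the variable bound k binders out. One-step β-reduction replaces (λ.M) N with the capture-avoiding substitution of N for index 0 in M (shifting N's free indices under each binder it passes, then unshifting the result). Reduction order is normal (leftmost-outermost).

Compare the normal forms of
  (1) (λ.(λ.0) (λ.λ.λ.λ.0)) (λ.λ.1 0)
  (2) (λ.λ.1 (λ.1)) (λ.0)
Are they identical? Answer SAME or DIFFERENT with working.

Term A:
  start: (λ.(λ.0) (λ.λ.λ.λ.0)) (λ.λ.1 0)
  [1] (λ.0) (λ.λ.λ.λ.0)
  [2] λ.λ.λ.λ.0

Term B:
  start: (λ.λ.1 (λ.1)) (λ.0)
  [1] λ.(λ.0) (λ.1)
  [2] λ.λ.1

Answer: DIFFERENT — A ⇓ λ.λ.λ.λ.0, B ⇓ λ.λ.1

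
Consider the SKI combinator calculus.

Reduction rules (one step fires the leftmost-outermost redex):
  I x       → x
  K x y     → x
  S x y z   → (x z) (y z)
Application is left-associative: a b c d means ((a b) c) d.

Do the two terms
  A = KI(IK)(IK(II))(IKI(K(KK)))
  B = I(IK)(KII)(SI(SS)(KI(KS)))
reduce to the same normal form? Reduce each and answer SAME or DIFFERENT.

Term A:
  start: KI(IK)(IK(II))(IKI(K(KK)))
  →1  I(IK(II))(IKI(K(KK)))
  →2  IK(II)(IKI(K(KK)))
  →3  K(II)(IKI(K(KK)))
  →4  II
  →5  I

Term B:
  start: I(IK)(KII)(SI(SS)(KI(KS)))
  →1  IK(KII)(SI(SS)(KI(KS)))
  →2  K(KII)(SI(SS)(KI(KS)))
  →3  KII
  →4  I

Answer: SAME — A ⇓ I, B ⇓ I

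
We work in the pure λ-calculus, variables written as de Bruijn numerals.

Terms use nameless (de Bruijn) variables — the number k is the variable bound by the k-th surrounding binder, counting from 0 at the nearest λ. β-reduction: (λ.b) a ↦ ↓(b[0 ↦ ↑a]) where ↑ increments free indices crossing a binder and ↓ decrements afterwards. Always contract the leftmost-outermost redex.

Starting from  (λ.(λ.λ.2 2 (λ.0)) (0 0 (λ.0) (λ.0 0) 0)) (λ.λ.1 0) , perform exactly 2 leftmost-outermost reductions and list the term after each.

  start: (λ.(λ.λ.2 2 (λ.0)) (0 0 (λ.0) (λ.0 0) 0)) (λ.λ.1 0)
  step 1: (λ.λ.(λ.λ.1 0) (λ.λ.1 0) (λ.0)) ((λ.λ.1 0) (λ.λ.1 0) (λ.0) (λ.0 0) (λ.λ.1 0))
  step 2: λ.(λ.λ.1 0) (λ.λ.1 0) (λ.0)

Answer: after 2 steps: λ.(λ.λ.1 0) (λ.λ.1 0) (λ.0)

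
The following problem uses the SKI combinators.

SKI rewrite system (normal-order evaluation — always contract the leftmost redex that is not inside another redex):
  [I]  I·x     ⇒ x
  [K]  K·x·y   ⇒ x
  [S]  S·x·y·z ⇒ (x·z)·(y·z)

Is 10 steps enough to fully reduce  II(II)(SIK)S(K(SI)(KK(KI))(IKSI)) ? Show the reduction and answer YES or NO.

Answer: YES — reaches normal form S(KS)(SIS) in 9 ≤ 10 steps

Working:
  start: II(II)(SIK)S(K(SI)(KK(KI))(IKSI))
  →1  I(II)(SIK)S(K(SI)(KK(KI))(IKSI))
  →2  II(SIK)S(K(SI)(KK(KI))(IKSI))
  →3  I(SIK)S(K(SI)(KK(KI))(IKSI))
  →4  SIKS(K(SI)(KK(KI))(IKSI))
  →5  IS(KS)(K(SI)(KK(KI))(IKSI))
  →6  S(KS)(K(SI)(KK(KI))(IKSI))
  →7  S(KS)(SI(IKSI))
  →8  S(KS)(SI(KSI))
  →9  S(KS)(SIS)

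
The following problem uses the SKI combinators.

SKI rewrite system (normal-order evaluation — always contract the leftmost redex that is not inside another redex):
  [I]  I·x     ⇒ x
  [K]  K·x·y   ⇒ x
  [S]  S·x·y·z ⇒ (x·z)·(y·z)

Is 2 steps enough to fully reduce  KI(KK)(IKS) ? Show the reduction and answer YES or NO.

Answer: NO — after 2 steps the term is IKS, not yet normal

Working:
  start: KI(KK)(IKS)
  →1  I(IKS)
  →2  IKS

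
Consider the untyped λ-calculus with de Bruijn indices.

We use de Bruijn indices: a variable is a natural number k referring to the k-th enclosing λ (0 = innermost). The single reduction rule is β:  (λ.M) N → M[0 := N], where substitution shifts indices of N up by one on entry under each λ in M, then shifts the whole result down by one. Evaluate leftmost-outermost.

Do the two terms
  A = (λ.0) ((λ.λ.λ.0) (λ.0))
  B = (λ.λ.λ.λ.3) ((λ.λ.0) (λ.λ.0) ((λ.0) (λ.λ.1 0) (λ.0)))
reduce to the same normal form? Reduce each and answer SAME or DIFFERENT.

Answer: DIFFERENT — A ⇓ λ.λ.0, B ⇓ λ.λ.λ.λ.0

Working:
Term A:
  start: (λ.0) ((λ.λ.λ.0) (λ.0))
  →1  (λ.λ.λ.0) (λ.0)
  →2  λ.λ.0

Term B:
  start: (λ.λ.λ.λ.3) ((λ.λ.0) (λ.λ.0) ((λ.0) (λ.λ.1 0) (λ.0)))
  →1  λ.λ.λ.(λ.λ.0) (λ.λ.0) ((λ.0) (λ.λ.1 0) (λ.0))
  →2  λ.λ.λ.(λ.0) ((λ.0) (λ.λ.1 0) (λ.0))
  →3  λ.λ.λ.(λ.0) (λ.λ.1 0) (λ.0)
  →4  λ.λ.λ.(λ.λ.1 0) (λ.0)
  →5  λ.λ.λ.λ.(λ.0) 0
  →6  λ.λ.λ.λ.0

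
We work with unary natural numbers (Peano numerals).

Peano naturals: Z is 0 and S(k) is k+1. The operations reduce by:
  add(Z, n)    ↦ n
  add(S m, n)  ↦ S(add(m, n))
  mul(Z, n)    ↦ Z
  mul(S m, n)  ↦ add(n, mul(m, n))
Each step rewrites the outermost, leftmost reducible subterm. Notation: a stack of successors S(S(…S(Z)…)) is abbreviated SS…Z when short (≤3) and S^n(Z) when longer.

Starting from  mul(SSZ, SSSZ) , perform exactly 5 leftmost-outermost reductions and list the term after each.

Answer: after 5 steps: S(S(S(mul(SZ, SSSZ))))

Derivation:
  start: mul(SSZ, SSSZ)
  [1] add(SSSZ, mul(SZ, SSSZ))
  [2] S(add(SSZ, mul(SZ, SSSZ)))
  [3] S(S(add(SZ, mul(SZ, SSSZ))))
  [4] S(S(S(add(Z, mul(SZ, SSSZ)))))
  [5] S(S(S(mul(SZ, SSSZ))))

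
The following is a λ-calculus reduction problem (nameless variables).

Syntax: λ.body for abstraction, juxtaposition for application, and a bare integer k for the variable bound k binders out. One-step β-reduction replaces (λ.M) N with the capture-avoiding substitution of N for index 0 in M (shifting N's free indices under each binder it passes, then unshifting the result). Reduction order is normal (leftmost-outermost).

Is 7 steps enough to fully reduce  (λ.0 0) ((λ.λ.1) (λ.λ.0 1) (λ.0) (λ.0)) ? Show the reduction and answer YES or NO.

Answer: NO — after 7 steps the term is (λ.λ.0 1) (λ.0) (λ.0), not yet normal

Reduction:
  start: (λ.0 0) ((λ.λ.1) (λ.λ.0 1) (λ.0) (λ.0))
  →1  (λ.λ.1) (λ.λ.0 1) (λ.0) (λ.0) ((λ.λ.1) (λ.λ.0 1) (λ.0) (λ.0))
  →2  (λ.λ.λ.0 1) (λ.0) (λ.0) ((λ.λ.1) (λ.λ.0 1) (λ.0) (λ.0))
  →3  (λ.λ.0 1) (λ.0) ((λ.λ.1) (λ.λ.0 1) (λ.0) (λ.0))
  →4  (λ.0 (λ.0)) ((λ.λ.1) (λ.λ.0 1) (λ.0) (λ.0))
  →5  (λ.λ.1) (λ.λ.0 1) (λ.0) (λ.0) (λ.0)
  →6  (λ.λ.λ.0 1) (λ.0) (λ.0) (λ.0)
  →7  (λ.λ.0 1) (λ.0) (λ.0)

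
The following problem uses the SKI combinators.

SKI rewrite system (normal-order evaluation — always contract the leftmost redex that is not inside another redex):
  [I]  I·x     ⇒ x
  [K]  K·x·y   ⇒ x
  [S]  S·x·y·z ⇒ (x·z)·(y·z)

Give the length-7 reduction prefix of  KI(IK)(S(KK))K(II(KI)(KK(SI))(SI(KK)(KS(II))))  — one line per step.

Answer: after 7 steps: K(K(I(SI(KK)(KS(II)))))

Working:
  start: KI(IK)(S(KK))K(II(KI)(KK(SI))(SI(KK)(KS(II))))
  step 1: I(S(KK))K(II(KI)(KK(SI))(SI(KK)(KS(II))))
  step 2: S(KK)K(II(KI)(KK(SI))(SI(KK)(KS(II))))
  step 3: KK(II(KI)(KK(SI))(SI(KK)(KS(II))))(K(II(KI)(KK(SI))(SI(KK)(KS(II)))))
  step 4: K(K(II(KI)(KK(SI))(SI(KK)(KS(II)))))
  step 5: K(K(I(KI)(KK(SI))(SI(KK)(KS(II)))))
  step 6: K(K(KI(KK(SI))(SI(KK)(KS(II)))))
  step 7: K(K(I(SI(KK)(KS(II)))))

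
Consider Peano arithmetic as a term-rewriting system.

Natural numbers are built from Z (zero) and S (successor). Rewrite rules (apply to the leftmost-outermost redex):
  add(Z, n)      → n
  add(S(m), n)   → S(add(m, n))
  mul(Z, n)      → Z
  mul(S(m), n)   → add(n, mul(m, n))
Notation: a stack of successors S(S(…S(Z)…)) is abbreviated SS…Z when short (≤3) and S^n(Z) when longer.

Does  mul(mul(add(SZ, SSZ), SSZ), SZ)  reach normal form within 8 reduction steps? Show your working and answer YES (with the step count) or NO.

  start: mul(mul(add(SZ, SSZ), SSZ), SZ)
  →1  mul(mul(S(add(Z, SSZ)), SSZ), SZ)
  →2  mul(add(SSZ, mul(add(Z, SSZ), SSZ)), SZ)
  →3  mul(S(add(SZ, mul(add(Z, SSZ), SSZ))), SZ)
  →4  add(SZ, mul(add(SZ, mul(add(Z, SSZ), SSZ)), SZ))
  →5  S(add(Z, mul(add(SZ, mul(add(Z, SSZ), SSZ)), SZ)))
  →6  S(mul(add(SZ, mul(add(Z, SSZ), SSZ)), SZ))
  →7  S(mul(S(add(Z, mul(add(Z, SSZ), SSZ))), SZ))
  →8  S(add(SZ, mul(add(Z, mul(add(Z, SSZ), SSZ)), SZ)))

Answer: NO — after 8 steps the term is S(add(SZ, mul(add(Z, mul(add(Z, SSZ), SSZ)), SZ))), not yet normal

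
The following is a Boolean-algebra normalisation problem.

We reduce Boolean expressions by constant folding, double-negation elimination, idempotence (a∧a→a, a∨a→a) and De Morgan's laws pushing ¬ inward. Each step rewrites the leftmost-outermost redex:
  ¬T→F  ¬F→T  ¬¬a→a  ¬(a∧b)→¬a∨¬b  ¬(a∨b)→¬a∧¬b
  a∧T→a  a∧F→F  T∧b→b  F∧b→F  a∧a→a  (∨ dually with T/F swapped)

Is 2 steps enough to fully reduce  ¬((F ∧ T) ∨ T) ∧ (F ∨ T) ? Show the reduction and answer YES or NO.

Answer: NO — after 2 steps the term is ((¬F ∨ ¬T) ∧ ¬T) ∧ (F ∨ T), not yet normal

Reduction:
  start: ¬((F ∧ T) ∨ T) ∧ (F ∨ T)
  step 1: (¬(F ∧ T) ∧ ¬T) ∧ (F ∨ T)
  step 2: ((¬F ∨ ¬T) ∧ ¬T) ∧ (F ∨ T)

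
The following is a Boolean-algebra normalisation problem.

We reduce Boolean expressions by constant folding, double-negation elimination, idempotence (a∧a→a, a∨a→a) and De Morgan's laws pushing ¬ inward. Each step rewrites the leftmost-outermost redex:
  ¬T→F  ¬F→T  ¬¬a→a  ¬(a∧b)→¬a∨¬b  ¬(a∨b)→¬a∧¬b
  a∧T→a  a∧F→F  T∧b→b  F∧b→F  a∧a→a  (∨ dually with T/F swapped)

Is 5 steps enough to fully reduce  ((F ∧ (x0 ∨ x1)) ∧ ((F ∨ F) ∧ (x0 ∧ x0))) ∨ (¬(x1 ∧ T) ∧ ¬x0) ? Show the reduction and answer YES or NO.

Answer: NO — after 5 steps the term is (¬x1 ∨ F) ∧ ¬x0, not yet normal

Reduction:
  start: ((F ∧ (x0 ∨ x1)) ∧ ((F ∨ F) ∧ (x0 ∧ x0))) ∨ (¬(x1 ∧ T) ∧ ¬x0)
  →1  (F ∧ ((F ∨ F) ∧ (x0 ∧ x0))) ∨ (¬(x1 ∧ T) ∧ ¬x0)
  →2  F ∨ (¬(x1 ∧ T) ∧ ¬x0)
  →3  ¬(x1 ∧ T) ∧ ¬x0
  →4  (¬x1 ∨ ¬T) ∧ ¬x0
  →5  (¬x1 ∨ F) ∧ ¬x0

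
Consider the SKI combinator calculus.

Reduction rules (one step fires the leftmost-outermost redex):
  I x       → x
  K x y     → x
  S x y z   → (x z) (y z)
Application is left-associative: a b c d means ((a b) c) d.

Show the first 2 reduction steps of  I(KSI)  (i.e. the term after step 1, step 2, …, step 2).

Answer: after 2 steps: S

Working:
  start: I(KSI)
  →1  KSI
  →2  S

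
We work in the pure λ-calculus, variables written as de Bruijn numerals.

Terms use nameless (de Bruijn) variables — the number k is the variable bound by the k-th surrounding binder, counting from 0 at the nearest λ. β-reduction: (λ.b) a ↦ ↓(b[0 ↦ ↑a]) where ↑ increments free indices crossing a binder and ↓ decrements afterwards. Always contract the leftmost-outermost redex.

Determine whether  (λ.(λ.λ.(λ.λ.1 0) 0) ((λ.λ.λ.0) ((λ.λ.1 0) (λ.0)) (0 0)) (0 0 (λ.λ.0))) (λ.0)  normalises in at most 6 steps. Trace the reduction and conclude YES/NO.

  start: (λ.(λ.λ.(λ.λ.1 0) 0) ((λ.λ.λ.0) ((λ.λ.1 0) (λ.0)) (0 0)) (0 0 (λ.λ.0))) (λ.0)
  [1] (λ.λ.(λ.λ.1 0) 0) ((λ.λ.λ.0) ((λ.λ.1 0) (λ.0)) ((λ.0) (λ.0))) ((λ.0) (λ.0) (λ.λ.0))
  [2] (λ.(λ.λ.1 0) 0) ((λ.0) (λ.0) (λ.λ.0))
  [3] (λ.λ.1 0) ((λ.0) (λ.0) (λ.λ.0))
  [4] λ.(λ.0) (λ.0) (λ.λ.0) 0
  [5] λ.(λ.0) (λ.λ.0) 0
  [6] λ.(λ.λ.0) 0

Answer: NO — after 6 steps the term is λ.(λ.λ.0) 0, not yet normal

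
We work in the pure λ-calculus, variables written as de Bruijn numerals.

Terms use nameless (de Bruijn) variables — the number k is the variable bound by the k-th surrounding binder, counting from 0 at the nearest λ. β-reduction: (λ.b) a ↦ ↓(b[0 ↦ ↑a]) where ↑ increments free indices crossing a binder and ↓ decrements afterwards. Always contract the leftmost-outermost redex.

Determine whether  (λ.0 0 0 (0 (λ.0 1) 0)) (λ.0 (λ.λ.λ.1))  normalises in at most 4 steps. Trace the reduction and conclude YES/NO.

  start: (λ.0 0 0 (0 (λ.0 1) 0)) (λ.0 (λ.λ.λ.1))
  →1  (λ.0 (λ.λ.λ.1)) (λ.0 (λ.λ.λ.1)) (λ.0 (λ.λ.λ.1)) ((λ.0 (λ.λ.λ.1)) (λ.0 (λ.0 (λ.λ.λ.1))) (λ.0 (λ.λ.λ.1)))
  →2  (λ.0 (λ.λ.λ.1)) (λ.λ.λ.1) (λ.0 (λ.λ.λ.1)) ((λ.0 (λ.λ.λ.1)) (λ.0 (λ.0 (λ.λ.λ.1))) (λ.0 (λ.λ.λ.1)))
  →3  (λ.λ.λ.1) (λ.λ.λ.1) (λ.0 (λ.λ.λ.1)) ((λ.0 (λ.λ.λ.1)) (λ.0 (λ.0 (λ.λ.λ.1))) (λ.0 (λ.λ.λ.1)))
  →4  (λ.λ.1) (λ.0 (λ.λ.λ.1)) ((λ.0 (λ.λ.λ.1)) (λ.0 (λ.0 (λ.λ.λ.1))) (λ.0 (λ.λ.λ.1)))

Answer: NO — after 4 steps the term is (λ.λ.1) (λ.0 (λ.λ.λ.1)) ((λ.0 (λ.λ.λ.1)) (λ.0 (λ.0 (λ.λ.λ.1))) (λ.0 (λ.λ.λ.1))), not yet normal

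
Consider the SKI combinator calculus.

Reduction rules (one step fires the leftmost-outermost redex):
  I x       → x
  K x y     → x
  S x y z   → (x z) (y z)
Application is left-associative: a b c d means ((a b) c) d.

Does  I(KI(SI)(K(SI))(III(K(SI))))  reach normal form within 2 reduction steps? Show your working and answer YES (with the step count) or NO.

  start: I(KI(SI)(K(SI))(III(K(SI))))
  [1] KI(SI)(K(SI))(III(K(SI)))
  [2] I(K(SI))(III(K(SI)))

Answer: NO — after 2 steps the term is I(K(SI))(III(K(SI))), not yet normal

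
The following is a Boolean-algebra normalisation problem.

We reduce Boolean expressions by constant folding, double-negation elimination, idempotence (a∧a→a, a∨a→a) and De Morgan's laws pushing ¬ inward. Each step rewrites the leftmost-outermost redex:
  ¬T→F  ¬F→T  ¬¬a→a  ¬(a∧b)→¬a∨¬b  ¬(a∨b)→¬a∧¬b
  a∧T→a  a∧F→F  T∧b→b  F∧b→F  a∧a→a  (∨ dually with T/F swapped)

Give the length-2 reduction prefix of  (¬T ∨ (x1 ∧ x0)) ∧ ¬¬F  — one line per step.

Answer: after 2 steps: (x1 ∧ x0) ∧ ¬¬F

Reduction:
  start: (¬T ∨ (x1 ∧ x0)) ∧ ¬¬F
  [1] (F ∨ (x1 ∧ x0)) ∧ ¬¬F
  [2] (x1 ∧ x0) ∧ ¬¬F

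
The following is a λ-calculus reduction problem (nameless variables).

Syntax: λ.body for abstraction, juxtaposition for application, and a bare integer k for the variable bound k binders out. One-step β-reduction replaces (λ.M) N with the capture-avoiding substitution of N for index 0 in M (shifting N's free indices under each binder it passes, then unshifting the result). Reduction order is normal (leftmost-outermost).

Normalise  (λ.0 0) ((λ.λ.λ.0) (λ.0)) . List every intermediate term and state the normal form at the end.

  start: (λ.0 0) ((λ.λ.λ.0) (λ.0))
  →1  (λ.λ.λ.0) (λ.0) ((λ.λ.λ.0) (λ.0))
  →2  (λ.λ.0) ((λ.λ.λ.0) (λ.0))
  →3  λ.0

Answer: normal form = λ.0  (in 3 steps)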